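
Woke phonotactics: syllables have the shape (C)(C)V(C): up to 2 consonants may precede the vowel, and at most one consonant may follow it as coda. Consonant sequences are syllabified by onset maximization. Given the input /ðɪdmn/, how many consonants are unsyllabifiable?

Syllabifying with onset maximization leaves /m/, /n/ stranded (at most one coda consonant is licensed; onsets may contain at most 2 consonants).

2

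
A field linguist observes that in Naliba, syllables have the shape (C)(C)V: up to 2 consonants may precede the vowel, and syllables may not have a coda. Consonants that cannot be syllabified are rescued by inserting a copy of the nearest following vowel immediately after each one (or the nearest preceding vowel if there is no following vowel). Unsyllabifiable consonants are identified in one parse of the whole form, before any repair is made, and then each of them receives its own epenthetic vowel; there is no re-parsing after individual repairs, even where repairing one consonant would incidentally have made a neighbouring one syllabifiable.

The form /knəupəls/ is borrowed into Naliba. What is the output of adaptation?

knəupələsə

Under (C)(C)V, the unsyllabifiable consonants are /l/, /s/ (no codas are permitted; onsets may contain at most 2 consonants).
Inserting the epenthetic vowel yields /l/ → /lə/, /s/ → /sə/.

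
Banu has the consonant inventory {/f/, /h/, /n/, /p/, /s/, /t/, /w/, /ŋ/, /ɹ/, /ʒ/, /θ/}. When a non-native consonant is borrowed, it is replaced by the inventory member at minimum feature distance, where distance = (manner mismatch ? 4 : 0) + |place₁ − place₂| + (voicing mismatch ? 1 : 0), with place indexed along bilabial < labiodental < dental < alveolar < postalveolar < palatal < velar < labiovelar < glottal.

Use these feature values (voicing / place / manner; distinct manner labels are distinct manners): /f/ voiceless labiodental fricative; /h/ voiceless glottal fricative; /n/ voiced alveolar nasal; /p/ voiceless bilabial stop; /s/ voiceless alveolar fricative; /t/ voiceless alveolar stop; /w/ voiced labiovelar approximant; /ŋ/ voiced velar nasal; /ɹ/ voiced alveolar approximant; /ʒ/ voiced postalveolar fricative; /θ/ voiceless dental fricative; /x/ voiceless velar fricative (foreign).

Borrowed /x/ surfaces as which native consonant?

/h/ is closest: same manner (fricative), place distance 2 (velar→glottal), same voicing; total 2. Next closest is /s/ at distance 3.

h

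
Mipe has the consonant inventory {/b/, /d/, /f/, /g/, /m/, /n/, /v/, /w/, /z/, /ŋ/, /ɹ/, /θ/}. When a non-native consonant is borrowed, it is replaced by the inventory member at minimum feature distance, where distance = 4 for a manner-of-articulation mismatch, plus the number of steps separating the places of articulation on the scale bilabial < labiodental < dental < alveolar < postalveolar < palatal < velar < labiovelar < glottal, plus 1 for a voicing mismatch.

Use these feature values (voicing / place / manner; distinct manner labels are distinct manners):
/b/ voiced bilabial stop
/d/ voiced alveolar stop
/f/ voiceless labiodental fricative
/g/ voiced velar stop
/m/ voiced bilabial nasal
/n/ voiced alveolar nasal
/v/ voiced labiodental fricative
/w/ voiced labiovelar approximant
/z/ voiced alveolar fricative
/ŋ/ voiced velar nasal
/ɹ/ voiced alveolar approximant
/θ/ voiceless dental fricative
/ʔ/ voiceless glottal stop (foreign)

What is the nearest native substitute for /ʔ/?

/g/ is closest: same manner (stop), place distance 2 (glottal→velar), voicing differs (+1); total 3. Next closest is /d/ at distance 6.

g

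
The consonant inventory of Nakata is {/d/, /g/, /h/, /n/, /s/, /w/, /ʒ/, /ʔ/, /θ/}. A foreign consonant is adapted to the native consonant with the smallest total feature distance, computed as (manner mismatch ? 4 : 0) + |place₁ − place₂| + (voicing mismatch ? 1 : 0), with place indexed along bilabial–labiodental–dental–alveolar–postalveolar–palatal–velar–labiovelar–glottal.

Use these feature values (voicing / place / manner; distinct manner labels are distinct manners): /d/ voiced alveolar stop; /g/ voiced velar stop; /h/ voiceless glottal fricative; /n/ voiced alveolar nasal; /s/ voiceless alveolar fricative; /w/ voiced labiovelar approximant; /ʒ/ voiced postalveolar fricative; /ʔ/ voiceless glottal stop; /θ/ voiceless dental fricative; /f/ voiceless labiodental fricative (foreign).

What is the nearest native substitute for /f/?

θ

/θ/ is closest: same manner (fricative), place distance 1 (labiodental→dental), same voicing; total 1. Next closest is /s/ at distance 2.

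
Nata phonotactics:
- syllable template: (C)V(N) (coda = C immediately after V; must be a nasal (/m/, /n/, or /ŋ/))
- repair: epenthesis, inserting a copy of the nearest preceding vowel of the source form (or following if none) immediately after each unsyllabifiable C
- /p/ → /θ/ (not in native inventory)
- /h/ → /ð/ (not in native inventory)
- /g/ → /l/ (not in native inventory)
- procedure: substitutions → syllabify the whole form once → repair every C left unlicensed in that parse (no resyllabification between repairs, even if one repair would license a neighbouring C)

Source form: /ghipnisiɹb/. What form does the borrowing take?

Substitution: /g/ → /l/, /h/ → /ð/, /p/ → /θ/, giving /lðiθnisiɹb/.
Under (C)V(N), the unsyllabifiable consonants are /l/, /θ/, /ɹ/, /b/ (only a nasal (/m/, /n/, or /ŋ/) is licensed in coda position; onsets are limited to one consonant).
Epenthesis after each stranded consonant: /l/ → /li/, /θ/ → /θi/, /ɹ/ → /ɹi/, /b/ → /bi/.

liðiθinisiɹibi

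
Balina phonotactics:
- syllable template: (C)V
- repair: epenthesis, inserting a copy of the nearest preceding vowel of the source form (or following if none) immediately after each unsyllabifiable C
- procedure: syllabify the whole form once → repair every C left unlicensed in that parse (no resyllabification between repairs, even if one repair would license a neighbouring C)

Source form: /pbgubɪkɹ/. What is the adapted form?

pubugubɪkɪɹɪ

The consonants /p/, /b/, /k/, /ɹ/ cannot be parsed into a legal (C)V syllable (no codas are permitted; onsets are limited to one consonant).
Inserting the epenthetic vowel yields /p/ → /pu/, /b/ → /bu/, /k/ → /kɪ/, /ɹ/ → /ɹɪ/.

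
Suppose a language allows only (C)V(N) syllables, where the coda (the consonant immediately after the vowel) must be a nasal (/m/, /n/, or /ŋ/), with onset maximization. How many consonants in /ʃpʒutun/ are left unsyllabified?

The consonants /ʃ/, /p/ cannot be parsed into a legal (C)V(N) syllable (only a nasal (/m/, /n/, or /ŋ/) is licensed in coda position; onsets are limited to one consonant).

2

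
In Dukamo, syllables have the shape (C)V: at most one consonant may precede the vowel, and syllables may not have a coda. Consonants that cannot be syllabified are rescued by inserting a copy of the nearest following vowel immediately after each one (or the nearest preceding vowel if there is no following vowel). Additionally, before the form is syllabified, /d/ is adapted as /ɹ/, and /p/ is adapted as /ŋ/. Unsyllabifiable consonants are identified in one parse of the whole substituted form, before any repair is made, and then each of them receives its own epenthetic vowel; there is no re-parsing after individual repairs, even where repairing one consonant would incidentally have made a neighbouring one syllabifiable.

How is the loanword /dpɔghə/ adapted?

Substitution: /d/ → /ɹ/, /p/ → /ŋ/, giving /ɹŋɔghə/.
The consonants /ɹ/, /g/ cannot be parsed into a legal (C)V syllable (no codas are permitted; onsets are limited to one consonant).
Inserting the epenthetic vowel yields /ɹ/ → /ɹɔ/, /g/ → /gə/.

ɹɔŋɔgəhə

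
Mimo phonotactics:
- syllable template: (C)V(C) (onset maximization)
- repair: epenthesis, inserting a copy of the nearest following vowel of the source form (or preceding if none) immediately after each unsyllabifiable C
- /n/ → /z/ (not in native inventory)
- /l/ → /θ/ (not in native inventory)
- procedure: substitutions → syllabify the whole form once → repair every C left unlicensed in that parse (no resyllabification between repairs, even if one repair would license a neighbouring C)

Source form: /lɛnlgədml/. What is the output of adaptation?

Substitution: /l/ → /θ/, /n/ → /z/, giving /θɛzθgədmθ/.
Under (C)V(C), the unsyllabifiable consonants are /θ/, /m/, /θ/ (at most one coda consonant is licensed; onsets are limited to one consonant).
Each unlicensed consonant becomes the onset of a new syllable: /θ/ → /θə/, /m/ → /mə/, /θ/ → /θə/.

θɛzθəgədməθə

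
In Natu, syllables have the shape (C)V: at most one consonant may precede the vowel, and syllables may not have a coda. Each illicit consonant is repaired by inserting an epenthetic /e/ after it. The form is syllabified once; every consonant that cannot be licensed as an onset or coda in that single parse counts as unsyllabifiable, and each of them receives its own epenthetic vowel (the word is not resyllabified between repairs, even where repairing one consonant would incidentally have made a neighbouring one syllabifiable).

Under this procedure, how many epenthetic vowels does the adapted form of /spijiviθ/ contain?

2

The unsyllabifiable consonants are /s/, /θ/; each receives one epenthetic vowel.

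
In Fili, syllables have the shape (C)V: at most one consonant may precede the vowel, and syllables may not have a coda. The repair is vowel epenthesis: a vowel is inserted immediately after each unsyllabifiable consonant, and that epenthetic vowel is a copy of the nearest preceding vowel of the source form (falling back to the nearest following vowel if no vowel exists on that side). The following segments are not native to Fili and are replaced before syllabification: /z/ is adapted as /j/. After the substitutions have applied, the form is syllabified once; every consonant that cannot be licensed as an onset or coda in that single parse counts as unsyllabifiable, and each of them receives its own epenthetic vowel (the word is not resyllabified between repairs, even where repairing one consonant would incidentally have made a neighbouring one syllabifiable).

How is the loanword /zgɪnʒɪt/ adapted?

jɪgɪnɪʒɪtɪ

Substitution: /z/ → /j/, giving /jgɪnʒɪt/.
Syllabifying with onset maximization leaves /j/, /n/, /t/ stranded (no codas are permitted; onsets are limited to one consonant).
Epenthesis after each stranded consonant: /j/ → /jɪ/, /n/ → /nɪ/, /t/ → /tɪ/.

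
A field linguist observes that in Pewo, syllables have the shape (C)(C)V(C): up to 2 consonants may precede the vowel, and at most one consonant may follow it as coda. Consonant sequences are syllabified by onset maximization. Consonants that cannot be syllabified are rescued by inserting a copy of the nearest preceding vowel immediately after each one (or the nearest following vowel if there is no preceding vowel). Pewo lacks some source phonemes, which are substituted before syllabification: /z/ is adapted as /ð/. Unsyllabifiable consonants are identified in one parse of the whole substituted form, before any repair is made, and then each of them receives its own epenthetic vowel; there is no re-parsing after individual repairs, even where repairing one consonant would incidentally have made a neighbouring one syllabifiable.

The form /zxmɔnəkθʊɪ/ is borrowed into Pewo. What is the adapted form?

Substitution: /z/ → /ð/, giving /ðxmɔnəkθʊɪ/.
Under (C)(C)V(C), the unsyllabifiable consonants are /ð/ (at most one coda consonant is licensed; onsets may contain at most 2 consonants).
Inserting the epenthetic vowel yields /ð/ → /ðɔ/.

ðɔxmɔnəkθʊɪ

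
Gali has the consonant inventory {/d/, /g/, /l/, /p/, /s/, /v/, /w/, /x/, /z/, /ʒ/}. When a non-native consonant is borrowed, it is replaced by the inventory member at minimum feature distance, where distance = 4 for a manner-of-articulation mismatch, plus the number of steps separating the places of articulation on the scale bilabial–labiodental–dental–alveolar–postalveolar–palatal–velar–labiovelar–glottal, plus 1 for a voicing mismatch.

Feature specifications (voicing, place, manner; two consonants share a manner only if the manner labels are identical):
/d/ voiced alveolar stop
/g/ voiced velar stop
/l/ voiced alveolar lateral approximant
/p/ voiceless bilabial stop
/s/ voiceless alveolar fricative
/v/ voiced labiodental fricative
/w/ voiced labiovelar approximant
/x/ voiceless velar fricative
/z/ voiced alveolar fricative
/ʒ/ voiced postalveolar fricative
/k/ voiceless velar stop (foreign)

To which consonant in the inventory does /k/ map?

/g/ is closest: same manner (stop), place distance 0 (velar→velar), voicing differs (+1); total 1. Next closest is /d/ at distance 4.

g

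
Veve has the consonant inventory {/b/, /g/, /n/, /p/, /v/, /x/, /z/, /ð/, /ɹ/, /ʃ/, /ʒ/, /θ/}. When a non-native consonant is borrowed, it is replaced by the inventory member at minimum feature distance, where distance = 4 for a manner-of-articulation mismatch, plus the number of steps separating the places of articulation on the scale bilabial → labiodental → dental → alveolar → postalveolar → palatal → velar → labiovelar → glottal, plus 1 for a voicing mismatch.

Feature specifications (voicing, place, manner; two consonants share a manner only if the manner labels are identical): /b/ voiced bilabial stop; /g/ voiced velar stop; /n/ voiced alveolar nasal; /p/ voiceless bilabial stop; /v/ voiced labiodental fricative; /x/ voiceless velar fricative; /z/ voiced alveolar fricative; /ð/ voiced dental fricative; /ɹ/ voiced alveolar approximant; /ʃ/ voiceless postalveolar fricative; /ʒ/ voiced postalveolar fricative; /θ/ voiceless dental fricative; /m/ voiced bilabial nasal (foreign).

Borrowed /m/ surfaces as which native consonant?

/n/ is closest: same manner (nasal), place distance 3 (bilabial→alveolar), same voicing; total 3. Next closest is /b/ at distance 4.

n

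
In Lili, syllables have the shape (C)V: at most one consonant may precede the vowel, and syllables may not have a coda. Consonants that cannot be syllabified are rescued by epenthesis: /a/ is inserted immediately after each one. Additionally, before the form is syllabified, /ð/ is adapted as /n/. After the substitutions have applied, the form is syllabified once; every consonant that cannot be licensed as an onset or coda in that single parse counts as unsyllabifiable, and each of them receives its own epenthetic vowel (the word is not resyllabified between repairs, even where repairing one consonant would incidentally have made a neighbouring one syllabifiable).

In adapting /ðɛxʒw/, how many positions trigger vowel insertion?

3

After substitution the input is /nɛxʒw/.
The unsyllabifiable consonants are /x/, /ʒ/, /w/; each receives one epenthetic vowel.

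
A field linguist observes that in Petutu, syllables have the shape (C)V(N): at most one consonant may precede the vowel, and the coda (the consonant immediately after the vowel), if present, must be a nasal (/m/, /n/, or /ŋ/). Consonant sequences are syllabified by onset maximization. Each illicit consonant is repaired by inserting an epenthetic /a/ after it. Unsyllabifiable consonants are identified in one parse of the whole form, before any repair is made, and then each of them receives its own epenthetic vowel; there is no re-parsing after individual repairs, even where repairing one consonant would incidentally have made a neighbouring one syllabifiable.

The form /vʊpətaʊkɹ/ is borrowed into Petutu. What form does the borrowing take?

vʊpətaʊkaɹa

The consonants /k/, /ɹ/ cannot be parsed into a legal (C)V(N) syllable (only a nasal (/m/, /n/, or /ŋ/) is licensed in coda position; onsets are limited to one consonant).
Epenthesis after each stranded consonant: /k/ → /ka/, /ɹ/ → /ɹa/.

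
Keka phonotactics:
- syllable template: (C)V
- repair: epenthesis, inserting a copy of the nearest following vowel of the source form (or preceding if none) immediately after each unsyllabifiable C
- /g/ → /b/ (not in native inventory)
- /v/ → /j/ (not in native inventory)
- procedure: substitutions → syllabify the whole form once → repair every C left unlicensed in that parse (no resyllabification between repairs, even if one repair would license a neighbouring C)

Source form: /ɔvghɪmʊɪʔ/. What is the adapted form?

ɔjɪbɪhɪmʊɪʔɪ

Substitution: /v/ → /j/, /g/ → /b/, giving /ɔjbhɪmʊɪʔ/.
Under (C)V, the unsyllabifiable consonants are /j/, /b/, /ʔ/ (no codas are permitted; onsets are limited to one consonant).
Epenthesis after each stranded consonant: /j/ → /jɪ/, /b/ → /bɪ/, /ʔ/ → /ʔɪ/.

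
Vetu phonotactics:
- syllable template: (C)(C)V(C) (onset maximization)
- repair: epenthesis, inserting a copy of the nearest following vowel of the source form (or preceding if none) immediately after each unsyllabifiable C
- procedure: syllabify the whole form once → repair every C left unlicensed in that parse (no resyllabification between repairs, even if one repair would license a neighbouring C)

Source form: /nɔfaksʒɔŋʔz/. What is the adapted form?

nɔfaksʒɔŋʔɔzɔ

Under (C)(C)V(C), the unsyllabifiable consonants are /ʔ/, /z/ (at most one coda consonant is licensed; onsets may contain at most 2 consonants).
Inserting the epenthetic vowel yields /ʔ/ → /ʔɔ/, /z/ → /zɔ/.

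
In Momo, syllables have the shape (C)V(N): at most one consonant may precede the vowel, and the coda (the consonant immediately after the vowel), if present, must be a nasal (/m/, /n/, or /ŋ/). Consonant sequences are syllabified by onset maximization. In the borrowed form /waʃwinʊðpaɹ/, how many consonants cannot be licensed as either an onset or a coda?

Syllabifying with onset maximization leaves /ʃ/, /ð/, /ɹ/ stranded (only a nasal (/m/, /n/, or /ŋ/) is licensed in coda position; onsets are limited to one consonant).

3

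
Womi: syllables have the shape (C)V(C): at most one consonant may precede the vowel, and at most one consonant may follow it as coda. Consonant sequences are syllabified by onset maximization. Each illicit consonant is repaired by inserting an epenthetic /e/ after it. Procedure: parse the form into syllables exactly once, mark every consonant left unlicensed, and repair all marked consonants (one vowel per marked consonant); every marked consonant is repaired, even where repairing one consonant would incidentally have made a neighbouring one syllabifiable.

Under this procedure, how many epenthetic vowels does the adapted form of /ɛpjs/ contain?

The unsyllabifiable consonants are /j/, /s/; each receives one epenthetic vowel.

2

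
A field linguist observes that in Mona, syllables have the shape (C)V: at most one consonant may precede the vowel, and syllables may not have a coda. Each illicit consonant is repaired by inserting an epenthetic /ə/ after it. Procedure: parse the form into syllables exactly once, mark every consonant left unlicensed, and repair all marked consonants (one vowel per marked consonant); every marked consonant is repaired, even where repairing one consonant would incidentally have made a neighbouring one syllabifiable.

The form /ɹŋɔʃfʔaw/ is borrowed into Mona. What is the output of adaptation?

ɹəŋɔʃəfəʔawə

The consonants /ɹ/, /ʃ/, /f/, /w/ cannot be parsed into a legal (C)V syllable (no codas are permitted; onsets are limited to one consonant).
Inserting the epenthetic vowel yields /ɹ/ → /ɹə/, /ʃ/ → /ʃə/, /f/ → /fə/, /w/ → /wə/.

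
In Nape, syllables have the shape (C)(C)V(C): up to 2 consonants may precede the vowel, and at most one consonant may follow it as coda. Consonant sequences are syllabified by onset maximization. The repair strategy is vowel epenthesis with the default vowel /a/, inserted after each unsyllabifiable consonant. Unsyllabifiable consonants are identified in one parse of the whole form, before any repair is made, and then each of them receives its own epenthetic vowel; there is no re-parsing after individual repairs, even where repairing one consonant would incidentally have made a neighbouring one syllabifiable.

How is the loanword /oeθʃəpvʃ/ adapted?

Syllabifying with onset maximization leaves /v/, /ʃ/ stranded (at most one coda consonant is licensed; onsets may contain at most 2 consonants).
Each unlicensed consonant becomes the onset of a new syllable: /v/ → /va/, /ʃ/ → /ʃa/.

oeθʃəpvaʃa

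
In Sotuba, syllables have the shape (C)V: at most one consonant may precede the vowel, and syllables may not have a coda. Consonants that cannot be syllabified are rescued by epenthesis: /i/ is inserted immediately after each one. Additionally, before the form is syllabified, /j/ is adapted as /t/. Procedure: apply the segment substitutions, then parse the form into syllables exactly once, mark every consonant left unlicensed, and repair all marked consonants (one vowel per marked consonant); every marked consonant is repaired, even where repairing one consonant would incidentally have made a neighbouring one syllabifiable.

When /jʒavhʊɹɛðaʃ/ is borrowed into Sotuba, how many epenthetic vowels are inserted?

After substitution the input is /tʒavhʊɹɛðaʃ/.
The unsyllabifiable consonants are /t/, /v/, /ʃ/; each receives one epenthetic vowel.

3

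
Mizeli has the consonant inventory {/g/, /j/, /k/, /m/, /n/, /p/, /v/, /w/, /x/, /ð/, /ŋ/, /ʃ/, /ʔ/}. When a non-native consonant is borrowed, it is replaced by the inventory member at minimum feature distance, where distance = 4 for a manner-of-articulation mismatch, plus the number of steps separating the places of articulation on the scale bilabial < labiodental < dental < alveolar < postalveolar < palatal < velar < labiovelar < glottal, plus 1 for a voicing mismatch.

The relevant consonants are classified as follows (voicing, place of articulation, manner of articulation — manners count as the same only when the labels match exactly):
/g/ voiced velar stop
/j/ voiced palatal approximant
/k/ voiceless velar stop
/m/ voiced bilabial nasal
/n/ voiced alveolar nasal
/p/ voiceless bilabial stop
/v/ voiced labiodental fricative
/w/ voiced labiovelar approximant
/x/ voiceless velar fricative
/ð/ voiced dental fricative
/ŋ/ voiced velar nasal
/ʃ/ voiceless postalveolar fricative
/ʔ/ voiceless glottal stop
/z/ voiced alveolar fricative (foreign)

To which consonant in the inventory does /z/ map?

ð

/ð/ is closest: same manner (fricative), place distance 1 (alveolar→dental), same voicing; total 1. Next closest is /v/ at distance 2.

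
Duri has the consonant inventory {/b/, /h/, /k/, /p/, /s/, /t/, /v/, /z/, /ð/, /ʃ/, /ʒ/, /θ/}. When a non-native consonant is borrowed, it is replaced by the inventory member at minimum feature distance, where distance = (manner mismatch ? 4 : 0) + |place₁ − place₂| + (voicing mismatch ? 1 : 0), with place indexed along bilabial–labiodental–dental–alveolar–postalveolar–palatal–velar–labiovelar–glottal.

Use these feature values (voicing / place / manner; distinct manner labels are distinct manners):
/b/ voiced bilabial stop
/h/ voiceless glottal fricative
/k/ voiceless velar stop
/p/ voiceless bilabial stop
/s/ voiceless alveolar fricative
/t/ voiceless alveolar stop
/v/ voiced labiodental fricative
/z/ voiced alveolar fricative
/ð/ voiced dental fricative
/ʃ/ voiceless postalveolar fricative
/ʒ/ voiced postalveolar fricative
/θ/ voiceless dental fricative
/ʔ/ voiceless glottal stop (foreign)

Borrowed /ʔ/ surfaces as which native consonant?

k

/k/ is closest: same manner (stop), place distance 2 (glottal→velar), same voicing; total 2. Next closest is /h/ at distance 4.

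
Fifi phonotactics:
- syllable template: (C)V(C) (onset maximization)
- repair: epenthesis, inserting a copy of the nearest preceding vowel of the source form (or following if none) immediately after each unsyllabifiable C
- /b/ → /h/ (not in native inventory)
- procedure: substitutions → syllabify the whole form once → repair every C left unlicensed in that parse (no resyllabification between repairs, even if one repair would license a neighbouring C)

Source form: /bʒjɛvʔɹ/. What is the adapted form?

hɛʒɛjɛvʔɛɹɛ

Substitution: /b/ → /h/, giving /hʒjɛvʔɹ/.
Under (C)V(C), the unsyllabifiable consonants are /h/, /ʒ/, /ʔ/, /ɹ/ (at most one coda consonant is licensed; onsets are limited to one consonant).
Each unlicensed consonant becomes the onset of a new syllable: /h/ → /hɛ/, /ʒ/ → /ʒɛ/, /ʔ/ → /ʔɛ/, /ɹ/ → /ɹɛ/.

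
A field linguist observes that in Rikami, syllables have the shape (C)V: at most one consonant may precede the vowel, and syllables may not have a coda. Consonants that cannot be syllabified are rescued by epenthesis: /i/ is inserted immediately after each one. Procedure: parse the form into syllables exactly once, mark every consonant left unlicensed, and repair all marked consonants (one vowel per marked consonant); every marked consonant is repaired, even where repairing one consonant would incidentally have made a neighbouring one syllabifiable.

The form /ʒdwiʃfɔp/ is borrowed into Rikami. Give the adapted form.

Syllabifying with onset maximization leaves /ʒ/, /d/, /ʃ/, /p/ stranded (no codas are permitted; onsets are limited to one consonant).
Inserting the epenthetic vowel yields /ʒ/ → /ʒi/, /d/ → /di/, /ʃ/ → /ʃi/, /p/ → /pi/.

ʒidiwiʃifɔpi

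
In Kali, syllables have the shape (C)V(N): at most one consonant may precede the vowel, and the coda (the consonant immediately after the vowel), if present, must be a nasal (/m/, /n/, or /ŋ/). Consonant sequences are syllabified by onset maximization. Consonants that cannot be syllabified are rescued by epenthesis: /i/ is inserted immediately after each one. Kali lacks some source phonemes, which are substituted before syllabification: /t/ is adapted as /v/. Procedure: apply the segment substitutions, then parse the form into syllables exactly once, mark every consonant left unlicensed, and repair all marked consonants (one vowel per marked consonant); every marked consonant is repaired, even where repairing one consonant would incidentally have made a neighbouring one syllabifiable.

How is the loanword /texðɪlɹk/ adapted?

vexiðɪliɹiki

Substitution: /t/ → /v/, giving /vexðɪlɹk/.
The consonants /x/, /l/, /ɹ/, /k/ cannot be parsed into a legal (C)V(N) syllable (only a nasal (/m/, /n/, or /ŋ/) is licensed in coda position; onsets are limited to one consonant).
Inserting the epenthetic vowel yields /x/ → /xi/, /l/ → /li/, /ɹ/ → /ɹi/, /k/ → /ki/.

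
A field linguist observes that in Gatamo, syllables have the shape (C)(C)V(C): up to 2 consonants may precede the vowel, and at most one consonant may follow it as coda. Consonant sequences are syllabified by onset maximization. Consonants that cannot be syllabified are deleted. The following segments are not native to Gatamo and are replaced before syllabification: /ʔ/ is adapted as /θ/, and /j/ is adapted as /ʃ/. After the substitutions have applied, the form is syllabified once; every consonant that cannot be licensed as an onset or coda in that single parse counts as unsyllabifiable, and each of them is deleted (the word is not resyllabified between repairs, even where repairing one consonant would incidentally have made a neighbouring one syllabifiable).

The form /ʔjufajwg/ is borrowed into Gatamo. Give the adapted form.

θʃufaʃ

Substitution: /ʔ/ → /θ/, /j/ → /ʃ/, giving /θʃufaʃwg/.
Syllabifying with onset maximization leaves /w/, /g/ stranded (at most one coda consonant is licensed; onsets may contain at most 2 consonants).
Deleting the stranded consonants removes /w/, /g/.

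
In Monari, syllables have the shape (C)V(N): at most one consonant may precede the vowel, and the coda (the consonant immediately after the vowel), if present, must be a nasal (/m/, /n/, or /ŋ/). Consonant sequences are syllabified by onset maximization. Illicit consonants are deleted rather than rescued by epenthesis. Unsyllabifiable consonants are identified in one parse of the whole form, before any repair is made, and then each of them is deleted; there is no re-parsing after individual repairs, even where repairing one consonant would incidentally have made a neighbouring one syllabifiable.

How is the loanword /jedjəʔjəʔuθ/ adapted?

Under (C)V(N), the unsyllabifiable consonants are /d/, /ʔ/, /θ/ (only a nasal (/m/, /n/, or /ŋ/) is licensed in coda position; onsets are limited to one consonant).
Deleting the stranded consonants removes /d/, /ʔ/, /θ/.

jejəjəʔu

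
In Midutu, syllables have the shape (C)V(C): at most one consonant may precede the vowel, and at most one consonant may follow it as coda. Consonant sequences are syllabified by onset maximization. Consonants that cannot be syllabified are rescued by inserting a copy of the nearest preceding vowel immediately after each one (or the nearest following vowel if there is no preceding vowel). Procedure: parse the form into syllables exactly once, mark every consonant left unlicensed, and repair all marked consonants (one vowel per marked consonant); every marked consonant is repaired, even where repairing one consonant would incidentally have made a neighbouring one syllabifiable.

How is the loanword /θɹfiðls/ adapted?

θiɹifiðlisi

The consonants /θ/, /ɹ/, /l/, /s/ cannot be parsed into a legal (C)V(C) syllable (at most one coda consonant is licensed; onsets are limited to one consonant).
Each unlicensed consonant becomes the onset of a new syllable: /θ/ → /θi/, /ɹ/ → /ɹi/, /l/ → /li/, /s/ → /si/.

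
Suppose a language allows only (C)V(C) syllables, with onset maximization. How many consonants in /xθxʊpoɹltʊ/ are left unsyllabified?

3

Under (C)V(C), the unsyllabifiable consonants are /x/, /θ/, /l/ (at most one coda consonant is licensed; onsets are limited to one consonant).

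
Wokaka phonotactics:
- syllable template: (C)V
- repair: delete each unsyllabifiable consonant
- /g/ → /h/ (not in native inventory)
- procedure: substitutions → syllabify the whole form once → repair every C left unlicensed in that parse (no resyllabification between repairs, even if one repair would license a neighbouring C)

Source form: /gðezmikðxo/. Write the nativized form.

Substitution: /g/ → /h/, giving /hðezmikðxo/.
Syllabifying with onset maximization leaves /h/, /z/, /k/, /ð/ stranded (no codas are permitted; onsets are limited to one consonant).
Deleting the stranded consonants removes /h/, /z/, /k/, /ð/.

ðemixo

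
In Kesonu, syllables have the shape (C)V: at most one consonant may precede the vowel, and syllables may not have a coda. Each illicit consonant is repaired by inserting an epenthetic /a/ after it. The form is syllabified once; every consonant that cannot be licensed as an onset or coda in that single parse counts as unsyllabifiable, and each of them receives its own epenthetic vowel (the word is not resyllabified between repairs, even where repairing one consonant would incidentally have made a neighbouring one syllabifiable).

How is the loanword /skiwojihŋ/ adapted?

sakiwojihaŋa

Under (C)V, the unsyllabifiable consonants are /s/, /h/, /ŋ/ (no codas are permitted; onsets are limited to one consonant).
Inserting the epenthetic vowel yields /s/ → /sa/, /h/ → /ha/, /ŋ/ → /ŋa/.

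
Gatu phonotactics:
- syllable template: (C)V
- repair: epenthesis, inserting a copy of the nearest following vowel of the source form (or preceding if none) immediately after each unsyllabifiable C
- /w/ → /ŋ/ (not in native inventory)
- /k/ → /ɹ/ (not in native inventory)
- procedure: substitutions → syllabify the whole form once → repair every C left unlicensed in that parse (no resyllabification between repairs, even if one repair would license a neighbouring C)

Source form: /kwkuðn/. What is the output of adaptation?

Substitution: /k/ → /ɹ/, /w/ → /ŋ/, giving /ɹŋɹuðn/.
The consonants /ɹ/, /ŋ/, /ð/, /n/ cannot be parsed into a legal (C)V syllable (no codas are permitted; onsets are limited to one consonant).
Each unlicensed consonant becomes the onset of a new syllable: /ɹ/ → /ɹu/, /ŋ/ → /ŋu/, /ð/ → /ðu/, /n/ → /nu/.

ɹuŋuɹuðunu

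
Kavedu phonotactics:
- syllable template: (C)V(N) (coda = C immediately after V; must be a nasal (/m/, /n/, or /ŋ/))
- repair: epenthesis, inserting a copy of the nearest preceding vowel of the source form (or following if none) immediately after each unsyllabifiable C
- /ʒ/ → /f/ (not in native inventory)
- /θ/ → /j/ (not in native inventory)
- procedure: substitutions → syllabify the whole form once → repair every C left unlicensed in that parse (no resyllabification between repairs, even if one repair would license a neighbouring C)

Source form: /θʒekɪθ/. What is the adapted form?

jefekɪjɪ

Substitution: /θ/ → /j/, /ʒ/ → /f/, giving /jfekɪj/.
The consonants /j/, /j/ cannot be parsed into a legal (C)V(N) syllable (only a nasal (/m/, /n/, or /ŋ/) is licensed in coda position; onsets are limited to one consonant).
Inserting the epenthetic vowel yields /j/ → /je/, /j/ → /jɪ/.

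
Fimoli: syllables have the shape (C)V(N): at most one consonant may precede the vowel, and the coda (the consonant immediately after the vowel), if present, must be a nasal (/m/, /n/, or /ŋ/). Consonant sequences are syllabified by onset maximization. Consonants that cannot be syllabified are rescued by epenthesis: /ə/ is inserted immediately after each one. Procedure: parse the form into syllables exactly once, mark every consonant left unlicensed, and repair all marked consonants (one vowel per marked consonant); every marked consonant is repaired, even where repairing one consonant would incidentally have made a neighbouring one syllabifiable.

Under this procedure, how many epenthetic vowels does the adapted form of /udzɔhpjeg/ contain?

4

The unsyllabifiable consonants are /d/, /h/, /p/, /g/; each receives one epenthetic vowel.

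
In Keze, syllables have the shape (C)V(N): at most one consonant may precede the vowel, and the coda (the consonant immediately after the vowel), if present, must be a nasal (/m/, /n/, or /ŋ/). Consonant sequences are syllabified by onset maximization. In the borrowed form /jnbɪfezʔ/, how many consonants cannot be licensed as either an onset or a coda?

4

Under (C)V(N), the unsyllabifiable consonants are /j/, /n/, /z/, /ʔ/ (only a nasal (/m/, /n/, or /ŋ/) is licensed in coda position; onsets are limited to one consonant).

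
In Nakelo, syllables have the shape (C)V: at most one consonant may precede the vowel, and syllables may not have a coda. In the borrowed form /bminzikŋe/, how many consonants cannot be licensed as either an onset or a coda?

Under (C)V, the unsyllabifiable consonants are /b/, /n/, /k/ (no codas are permitted; onsets are limited to one consonant).

3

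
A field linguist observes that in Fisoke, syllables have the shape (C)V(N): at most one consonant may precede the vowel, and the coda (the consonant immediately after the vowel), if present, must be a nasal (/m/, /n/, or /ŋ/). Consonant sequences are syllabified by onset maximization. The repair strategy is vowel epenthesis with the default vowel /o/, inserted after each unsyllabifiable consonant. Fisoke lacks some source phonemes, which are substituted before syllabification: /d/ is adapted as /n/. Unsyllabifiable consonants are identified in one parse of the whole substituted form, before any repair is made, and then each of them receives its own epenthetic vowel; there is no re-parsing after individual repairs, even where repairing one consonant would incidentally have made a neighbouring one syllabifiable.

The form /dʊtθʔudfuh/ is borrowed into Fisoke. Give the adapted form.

Substitution: /d/ → /n/, giving /nʊtθʔunfuh/.
Syllabifying with onset maximization leaves /t/, /θ/, /h/ stranded (only a nasal (/m/, /n/, or /ŋ/) is licensed in coda position; onsets are limited to one consonant).
Inserting the epenthetic vowel yields /t/ → /to/, /θ/ → /θo/, /h/ → /ho/.

nʊtoθoʔunfuho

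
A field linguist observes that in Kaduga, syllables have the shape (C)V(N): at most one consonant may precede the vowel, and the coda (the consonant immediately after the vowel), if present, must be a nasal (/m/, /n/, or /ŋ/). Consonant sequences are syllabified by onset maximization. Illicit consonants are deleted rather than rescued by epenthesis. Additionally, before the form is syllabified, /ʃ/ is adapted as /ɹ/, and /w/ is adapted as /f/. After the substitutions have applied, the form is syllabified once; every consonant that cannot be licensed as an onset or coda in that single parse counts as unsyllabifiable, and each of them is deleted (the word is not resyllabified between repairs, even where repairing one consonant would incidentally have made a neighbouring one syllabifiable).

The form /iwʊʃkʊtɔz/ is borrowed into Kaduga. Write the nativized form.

Substitution: /w/ → /f/, /ʃ/ → /ɹ/, giving /ifʊɹkʊtɔz/.
Syllabifying with onset maximization leaves /ɹ/, /z/ stranded (only a nasal (/m/, /n/, or /ŋ/) is licensed in coda position; onsets are limited to one consonant).
Deletion applies to /ɹ/, /z/.

ifʊkʊtɔ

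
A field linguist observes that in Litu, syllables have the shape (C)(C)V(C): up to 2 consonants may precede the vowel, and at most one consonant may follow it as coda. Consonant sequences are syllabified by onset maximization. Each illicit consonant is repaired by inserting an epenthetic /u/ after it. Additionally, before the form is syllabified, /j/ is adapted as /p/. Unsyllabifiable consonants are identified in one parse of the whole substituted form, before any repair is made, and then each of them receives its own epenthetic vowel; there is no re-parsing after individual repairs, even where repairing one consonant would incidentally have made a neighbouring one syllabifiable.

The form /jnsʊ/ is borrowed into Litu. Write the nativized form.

punsʊ

Substitution: /j/ → /p/, giving /pnsʊ/.
Under (C)(C)V(C), the unsyllabifiable consonants are /p/ (at most one coda consonant is licensed; onsets may contain at most 2 consonants).
Inserting the epenthetic vowel yields /p/ → /pu/.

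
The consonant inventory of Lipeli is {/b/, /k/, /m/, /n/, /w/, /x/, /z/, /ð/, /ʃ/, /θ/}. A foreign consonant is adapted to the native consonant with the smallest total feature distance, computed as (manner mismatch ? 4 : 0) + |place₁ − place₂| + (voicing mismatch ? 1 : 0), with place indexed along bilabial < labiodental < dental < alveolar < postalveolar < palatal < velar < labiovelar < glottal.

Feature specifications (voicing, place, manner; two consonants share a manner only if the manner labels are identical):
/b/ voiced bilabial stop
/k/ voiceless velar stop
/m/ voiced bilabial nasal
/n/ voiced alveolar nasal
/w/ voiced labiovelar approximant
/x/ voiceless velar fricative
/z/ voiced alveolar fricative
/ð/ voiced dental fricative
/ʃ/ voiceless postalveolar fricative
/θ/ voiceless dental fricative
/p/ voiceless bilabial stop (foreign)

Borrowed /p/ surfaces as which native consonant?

/b/ is closest: same manner (stop), place distance 0 (bilabial→bilabial), voicing differs (+1); total 1. Next closest is /m/ at distance 5.

b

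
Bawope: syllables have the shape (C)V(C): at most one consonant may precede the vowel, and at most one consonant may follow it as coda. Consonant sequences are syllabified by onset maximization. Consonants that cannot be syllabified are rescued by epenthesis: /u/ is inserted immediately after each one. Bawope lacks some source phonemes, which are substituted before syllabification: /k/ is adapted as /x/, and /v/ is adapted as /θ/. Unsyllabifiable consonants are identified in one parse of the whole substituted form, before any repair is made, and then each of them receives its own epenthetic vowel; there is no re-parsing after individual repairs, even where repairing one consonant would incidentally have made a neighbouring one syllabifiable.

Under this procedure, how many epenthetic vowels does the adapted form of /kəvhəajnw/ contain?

After substitution the input is /xəθhəajnw/.
The unsyllabifiable consonants are /n/, /w/; each receives one epenthetic vowel.

2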